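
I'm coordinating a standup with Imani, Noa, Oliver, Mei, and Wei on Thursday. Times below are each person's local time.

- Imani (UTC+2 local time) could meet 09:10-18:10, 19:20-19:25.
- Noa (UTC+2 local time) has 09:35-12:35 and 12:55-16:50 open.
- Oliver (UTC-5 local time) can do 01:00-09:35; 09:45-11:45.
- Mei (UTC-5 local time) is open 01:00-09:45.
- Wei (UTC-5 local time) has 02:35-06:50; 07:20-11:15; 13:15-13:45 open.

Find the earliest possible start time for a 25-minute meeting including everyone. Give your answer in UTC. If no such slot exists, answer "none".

Imani in UTC: 07:10-16:10, 17:20-17:25 (subtract 2h to convert from UTC+2).
Noa in UTC: 07:35-10:35, 10:55-14:50 (subtract 2h to convert from UTC+2).
Oliver in UTC: 06:00-14:35, 14:45-16:45 (add 5h to convert from UTC-5).
Mei in UTC: 06:00-14:45 (add 5h to convert from UTC-5).
Wei in UTC: 07:35-11:50, 12:20-16:15, 18:15-18:45 (add 5h to convert from UTC-5).
Imani ∩ Noa: 07:35-10:35, 10:55-14:50.
Imani ∩ Noa ∩ Oliver: 07:35-10:35, 10:55-14:35, 14:45-14:50.
Imani ∩ Noa ∩ Oliver ∩ Mei: 07:35-10:35, 10:55-14:35.
Imani ∩ Noa ∩ Oliver ∩ Mei ∩ Wei: 07:35-10:35, 10:55-11:50, 12:20-14:35.
The first common window of at least 25 minutes is 07:35-10:35, so the earliest start is 07:35.

07:35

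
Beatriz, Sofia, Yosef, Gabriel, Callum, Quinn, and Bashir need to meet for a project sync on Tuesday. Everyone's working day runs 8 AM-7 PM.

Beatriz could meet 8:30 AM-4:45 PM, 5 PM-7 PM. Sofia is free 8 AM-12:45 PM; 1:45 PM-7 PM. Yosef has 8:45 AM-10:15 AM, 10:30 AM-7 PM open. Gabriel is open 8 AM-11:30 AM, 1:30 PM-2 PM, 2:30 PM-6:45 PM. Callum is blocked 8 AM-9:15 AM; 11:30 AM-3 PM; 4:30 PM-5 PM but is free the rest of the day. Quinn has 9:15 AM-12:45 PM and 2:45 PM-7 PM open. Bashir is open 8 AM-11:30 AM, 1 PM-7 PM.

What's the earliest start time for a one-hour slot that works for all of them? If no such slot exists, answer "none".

09:15

Beatriz free: 08:30-16:45, 17:00-19:00.
Sofia free: 08:00-12:45, 13:45-19:00.
Yosef free: 08:45-10:15, 10:30-19:00.
Gabriel free: 08:00-11:30, 13:30-14:00, 14:30-18:45.
Callum free: 09:15-11:30, 15:00-16:30, 17:00-19:00 (invert busy blocks within the working day).
Quinn free: 09:15-12:45, 14:45-19:00.
Bashir free: 08:00-11:30, 13:00-19:00.
Beatriz ∩ Sofia: 08:30-12:45, 13:45-16:45, 17:00-19:00.
Beatriz ∩ Sofia ∩ Yosef: 08:45-10:15, 10:30-12:45, 13:45-16:45, 17:00-19:00.
Beatriz ∩ Sofia ∩ Yosef ∩ Gabriel: 08:45-10:15, 10:30-11:30, 13:45-14:00, 14:30-16:45, 17:00-18:45.
Beatriz ∩ Sofia ∩ Yosef ∩ Gabriel ∩ Callum: 09:15-10:15, 10:30-11:30, 15:00-16:30, 17:00-18:45.
Beatriz ∩ Sofia ∩ Yosef ∩ Gabriel ∩ Callum ∩ Quinn: 09:15-10:15, 10:30-11:30, 15:00-16:30, 17:00-18:45.
Beatriz ∩ Sofia ∩ Yosef ∩ Gabriel ∩ Callum ∩ Quinn ∩ Bashir: 09:15-10:15, 10:30-11:30, 15:00-16:30, 17:00-18:45.
The first common window of at least 60 minutes is 09:15-10:15, so the earliest start is 09:15.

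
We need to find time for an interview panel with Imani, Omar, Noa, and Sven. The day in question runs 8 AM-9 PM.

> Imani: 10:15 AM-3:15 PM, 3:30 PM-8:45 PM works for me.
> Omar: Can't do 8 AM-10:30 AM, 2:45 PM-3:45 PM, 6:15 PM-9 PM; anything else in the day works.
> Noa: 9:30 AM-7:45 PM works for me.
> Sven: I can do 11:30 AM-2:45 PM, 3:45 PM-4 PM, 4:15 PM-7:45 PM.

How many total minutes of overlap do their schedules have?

330

Imani free: 10:15-15:15, 15:30-20:45.
Omar free: 10:30-14:45, 15:45-18:15 (invert busy blocks within the working day).
Noa free: 09:30-19:45.
Sven free: 11:30-14:45, 15:45-16:00, 16:15-19:45.
Imani ∩ Omar: 10:30-14:45, 15:45-18:15.
Imani ∩ Omar ∩ Noa: 10:30-14:45, 15:45-18:15.
Imani ∩ Omar ∩ Noa ∩ Sven: 11:30-14:45, 15:45-16:00, 16:15-18:15.
Summing the common windows: 195 + 15 + 120 = 330 minutes.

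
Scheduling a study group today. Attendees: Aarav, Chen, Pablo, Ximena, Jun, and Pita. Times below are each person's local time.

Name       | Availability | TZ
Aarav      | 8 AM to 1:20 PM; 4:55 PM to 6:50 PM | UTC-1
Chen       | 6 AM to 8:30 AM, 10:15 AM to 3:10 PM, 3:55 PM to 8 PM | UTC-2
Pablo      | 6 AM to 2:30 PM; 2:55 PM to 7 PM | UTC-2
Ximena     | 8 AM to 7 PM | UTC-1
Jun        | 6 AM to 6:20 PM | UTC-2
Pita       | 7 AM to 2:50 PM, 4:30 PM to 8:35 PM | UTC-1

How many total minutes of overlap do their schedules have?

Aarav in UTC: 09:00-14:20, 17:55-19:50 (add 1h to convert from UTC-1).
Chen in UTC: 08:00-10:30, 12:15-17:10, 17:55-22:00 (add 2h to convert from UTC-2).
Pablo in UTC: 08:00-16:30, 16:55-21:00 (add 2h to convert from UTC-2).
Ximena in UTC: 09:00-20:00 (add 1h to convert from UTC-1).
Jun in UTC: 08:00-20:20 (add 2h to convert from UTC-2).
Pita in UTC: 08:00-15:50, 17:30-21:35 (add 1h to convert from UTC-1).
Aarav ∩ Chen: 09:00-10:30, 12:15-14:20, 17:55-19:50.
Aarav ∩ Chen ∩ Pablo: 09:00-10:30, 12:15-14:20, 17:55-19:50.
Aarav ∩ Chen ∩ Pablo ∩ Ximena: 09:00-10:30, 12:15-14:20, 17:55-19:50.
Aarav ∩ Chen ∩ Pablo ∩ Ximena ∩ Jun: 09:00-10:30, 12:15-14:20, 17:55-19:50.
Aarav ∩ Chen ∩ Pablo ∩ Ximena ∩ Jun ∩ Pita: 09:00-10:30, 12:15-14:20, 17:55-19:50.
Summing the common windows: 90 + 125 + 115 = 330 minutes.

330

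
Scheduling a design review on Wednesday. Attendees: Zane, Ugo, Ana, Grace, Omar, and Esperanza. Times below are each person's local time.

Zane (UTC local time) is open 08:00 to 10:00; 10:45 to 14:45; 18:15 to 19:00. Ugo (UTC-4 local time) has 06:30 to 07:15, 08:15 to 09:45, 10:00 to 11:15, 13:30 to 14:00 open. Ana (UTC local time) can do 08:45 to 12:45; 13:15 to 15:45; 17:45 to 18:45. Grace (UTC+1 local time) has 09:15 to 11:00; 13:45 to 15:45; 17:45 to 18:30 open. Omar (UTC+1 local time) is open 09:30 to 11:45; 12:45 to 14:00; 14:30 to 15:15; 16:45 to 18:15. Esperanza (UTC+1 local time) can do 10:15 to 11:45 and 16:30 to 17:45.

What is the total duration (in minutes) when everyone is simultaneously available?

0

Zane in UTC: 08:00-10:00, 10:45-14:45, 18:15-19:00.
Ugo in UTC: 10:30-11:15, 12:15-13:45, 14:00-15:15, 17:30-18:00 (add 4h to convert from UTC-4).
Ana in UTC: 08:45-12:45, 13:15-15:45, 17:45-18:45.
Grace in UTC: 08:15-10:00, 12:45-14:45, 16:45-17:30 (subtract 1h to convert from UTC+1).
Omar in UTC: 08:30-10:45, 11:45-13:00, 13:30-14:15, 15:45-17:15 (subtract 1h to convert from UTC+1).
Esperanza in UTC: 09:15-10:45, 15:30-16:45 (subtract 1h to convert from UTC+1).
Zane ∩ Ugo: 10:45-11:15, 12:15-13:45, 14:00-14:45.
Zane ∩ Ugo ∩ Ana: 10:45-11:15, 12:15-12:45, 13:15-13:45, 14:00-14:45.
Zane ∩ Ugo ∩ Ana ∩ Grace: 13:15-13:45, 14:00-14:45.
Zane ∩ Ugo ∩ Ana ∩ Grace ∩ Omar: 13:30-13:45, 14:00-14:15.
Zane ∩ Ugo ∩ Ana ∩ Grace ∩ Omar ∩ Esperanza: ∅.
There is no time when everyone is free.
There is no common window, so the total is 0 minutes.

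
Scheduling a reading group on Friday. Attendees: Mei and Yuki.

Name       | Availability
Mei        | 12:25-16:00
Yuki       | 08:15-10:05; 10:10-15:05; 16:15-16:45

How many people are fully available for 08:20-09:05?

1

Yuki can make the full 08:20-09:05 slot — that's 1.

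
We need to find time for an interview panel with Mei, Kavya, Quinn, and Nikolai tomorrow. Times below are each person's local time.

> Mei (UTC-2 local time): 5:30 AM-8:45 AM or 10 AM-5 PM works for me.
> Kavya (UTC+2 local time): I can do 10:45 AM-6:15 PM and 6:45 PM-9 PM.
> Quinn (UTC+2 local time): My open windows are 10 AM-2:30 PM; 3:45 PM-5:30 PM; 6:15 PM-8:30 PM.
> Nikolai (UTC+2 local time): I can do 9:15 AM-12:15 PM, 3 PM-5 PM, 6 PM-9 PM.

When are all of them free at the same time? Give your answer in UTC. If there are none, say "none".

Mei in UTC: 07:30-10:45, 12:00-19:00 (add 2h to convert from UTC-2).
Kavya in UTC: 08:45-16:15, 16:45-19:00 (subtract 2h to convert from UTC+2).
Quinn in UTC: 08:00-12:30, 13:45-15:30, 16:15-18:30 (subtract 2h to convert from UTC+2).
Nikolai in UTC: 07:15-10:15, 13:00-15:00, 16:00-19:00 (subtract 2h to convert from UTC+2).
Mei ∩ Kavya: 08:45-10:45, 12:00-16:15, 16:45-19:00.
Mei ∩ Kavya ∩ Quinn: 08:45-10:45, 12:00-12:30, 13:45-15:30, 16:45-18:30.
Mei ∩ Kavya ∩ Quinn ∩ Nikolai: 08:45-10:15, 13:45-15:00, 16:45-18:30.
So the common availability across everyone is 08:45-10:15, 13:45-15:00, 16:45-18:30.

08:45-10:15, 13:45-15:00, 16:45-18:30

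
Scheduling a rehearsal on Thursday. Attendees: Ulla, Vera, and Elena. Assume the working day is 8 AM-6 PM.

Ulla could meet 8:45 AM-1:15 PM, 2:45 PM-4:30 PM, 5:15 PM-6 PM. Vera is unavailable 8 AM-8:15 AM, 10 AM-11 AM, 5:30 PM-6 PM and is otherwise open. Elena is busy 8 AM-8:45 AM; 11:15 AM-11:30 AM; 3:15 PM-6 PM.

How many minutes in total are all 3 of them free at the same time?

Ulla free: 08:45-13:15, 14:45-16:30, 17:15-18:00.
Vera free: 08:15-10:00, 11:00-17:30 (invert busy blocks within the working day).
Elena free: 08:45-11:15, 11:30-15:15 (invert busy blocks within the working day).
Ulla ∩ Vera: 08:45-10:00, 11:00-13:15, 14:45-16:30, 17:15-17:30.
Ulla ∩ Vera ∩ Elena: 08:45-10:00, 11:00-11:15, 11:30-13:15, 14:45-15:15.
So the common availability across everyone is 08:45-10:00, 11:00-11:15, 11:30-13:15, 14:45-15:15.
Summing the common windows: 75 + 15 + 105 + 30 = 225 minutes.

225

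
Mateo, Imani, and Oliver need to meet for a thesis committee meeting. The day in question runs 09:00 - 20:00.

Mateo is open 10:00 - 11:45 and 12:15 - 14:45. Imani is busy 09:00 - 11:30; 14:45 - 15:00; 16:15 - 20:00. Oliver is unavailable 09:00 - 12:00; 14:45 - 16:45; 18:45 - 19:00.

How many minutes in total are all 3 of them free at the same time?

150

Mateo free: 10:00-11:45, 12:15-14:45.
Imani free: 11:30-14:45, 15:00-16:15 (invert busy blocks within the working day).
Oliver free: 12:00-14:45, 16:45-18:45, 19:00-20:00 (invert busy blocks within the working day).
Mateo ∩ Imani: 11:30-11:45, 12:15-14:45.
Mateo ∩ Imani ∩ Oliver: 12:15-14:45.
Those are the intersection windows.
That's a single block of 150 minutes.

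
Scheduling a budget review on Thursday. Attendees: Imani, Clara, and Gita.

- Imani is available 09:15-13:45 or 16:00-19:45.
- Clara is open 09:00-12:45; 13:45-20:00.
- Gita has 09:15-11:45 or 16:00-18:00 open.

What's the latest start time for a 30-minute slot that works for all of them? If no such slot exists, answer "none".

17:30

Imani ∩ Clara: 09:15-12:45, 16:00-19:45.
Imani ∩ Clara ∩ Gita: 09:15-11:45, 16:00-18:00.
So the common availability across everyone is 09:15-11:45, 16:00-18:00.
The last common window of at least 30 minutes is 16:00-18:00; a 30-minute meeting can start as late as 17:30 and still end by 18:00.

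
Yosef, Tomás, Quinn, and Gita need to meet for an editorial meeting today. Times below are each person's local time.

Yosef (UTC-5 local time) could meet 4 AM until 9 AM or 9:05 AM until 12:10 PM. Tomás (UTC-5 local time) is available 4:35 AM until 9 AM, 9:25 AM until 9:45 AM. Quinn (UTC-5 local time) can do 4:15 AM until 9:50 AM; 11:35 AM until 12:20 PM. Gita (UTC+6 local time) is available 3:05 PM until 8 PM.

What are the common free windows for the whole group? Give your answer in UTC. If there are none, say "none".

09:35-14:00

Yosef in UTC: 09:00-14:00, 14:05-17:10 (add 5h to convert from UTC-5).
Tomás in UTC: 09:35-14:00, 14:25-14:45 (add 5h to convert from UTC-5).
Quinn in UTC: 09:15-14:50, 16:35-17:20 (add 5h to convert from UTC-5).
Gita in UTC: 09:05-14:00 (subtract 6h to convert from UTC+6).
Yosef ∩ Tomás: 09:35-14:00, 14:25-14:45.
Yosef ∩ Tomás ∩ Quinn: 09:35-14:00, 14:25-14:45.
Yosef ∩ Tomás ∩ Quinn ∩ Gita: 09:35-14:00.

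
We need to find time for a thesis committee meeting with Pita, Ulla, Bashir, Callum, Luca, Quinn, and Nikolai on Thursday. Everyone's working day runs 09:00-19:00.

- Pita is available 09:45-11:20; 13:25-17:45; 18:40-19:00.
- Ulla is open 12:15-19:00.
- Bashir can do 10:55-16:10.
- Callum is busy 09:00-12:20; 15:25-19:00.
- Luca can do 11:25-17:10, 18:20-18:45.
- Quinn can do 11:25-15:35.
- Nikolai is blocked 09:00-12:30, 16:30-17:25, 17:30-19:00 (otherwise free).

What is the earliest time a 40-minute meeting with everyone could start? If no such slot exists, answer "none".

13:25

Pita free: 09:45-11:20, 13:25-17:45, 18:40-19:00.
Ulla free: 12:15-19:00.
Bashir free: 10:55-16:10.
Callum free: 12:20-15:25 (invert busy blocks within the working day).
Luca free: 11:25-17:10, 18:20-18:45.
Quinn free: 11:25-15:35.
Nikolai free: 12:30-16:30, 17:25-17:30 (invert busy blocks within the working day).
Pita ∩ Ulla: 13:25-17:45, 18:40-19:00.
Pita ∩ Ulla ∩ Bashir: 13:25-16:10.
Pita ∩ Ulla ∩ Bashir ∩ Callum: 13:25-15:25.
Pita ∩ Ulla ∩ Bashir ∩ Callum ∩ Luca: 13:25-15:25.
Pita ∩ Ulla ∩ Bashir ∩ Callum ∩ Luca ∩ Quinn: 13:25-15:25.
Pita ∩ Ulla ∩ Bashir ∩ Callum ∩ Luca ∩ Quinn ∩ Nikolai: 13:25-15:25.
The first common window of at least 40 minutes is 13:25-15:25, so the earliest start is 13:25.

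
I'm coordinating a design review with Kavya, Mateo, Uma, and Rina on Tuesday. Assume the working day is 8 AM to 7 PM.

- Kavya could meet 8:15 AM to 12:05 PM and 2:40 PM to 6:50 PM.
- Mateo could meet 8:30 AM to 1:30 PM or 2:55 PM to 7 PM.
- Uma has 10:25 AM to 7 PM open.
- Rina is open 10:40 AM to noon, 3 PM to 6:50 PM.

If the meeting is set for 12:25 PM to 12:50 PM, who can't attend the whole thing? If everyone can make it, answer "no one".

Kavya: not fully free for 12:25-12:50. Mateo: free for 12:25-12:50. Uma: free for 12:25-12:50. Rina: not fully free for 12:25-12:50.

Kavya, Rina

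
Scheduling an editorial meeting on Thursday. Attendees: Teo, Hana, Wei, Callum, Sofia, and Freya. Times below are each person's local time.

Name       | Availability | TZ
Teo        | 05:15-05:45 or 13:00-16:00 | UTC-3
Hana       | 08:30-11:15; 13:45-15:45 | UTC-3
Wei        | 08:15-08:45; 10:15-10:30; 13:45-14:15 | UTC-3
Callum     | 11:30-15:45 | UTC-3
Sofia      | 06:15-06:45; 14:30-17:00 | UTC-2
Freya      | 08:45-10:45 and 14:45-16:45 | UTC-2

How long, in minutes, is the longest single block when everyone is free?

Teo in UTC: 08:15-08:45, 16:00-19:00 (add 3h to convert from UTC-3).
Hana in UTC: 11:30-14:15, 16:45-18:45 (add 3h to convert from UTC-3).
Wei in UTC: 11:15-11:45, 13:15-13:30, 16:45-17:15 (add 3h to convert from UTC-3).
Callum in UTC: 14:30-18:45 (add 3h to convert from UTC-3).
Sofia in UTC: 08:15-08:45, 16:30-19:00 (add 2h to convert from UTC-2).
Freya in UTC: 10:45-12:45, 16:45-18:45 (add 2h to convert from UTC-2).
Teo ∩ Hana: 16:45-18:45.
Teo ∩ Hana ∩ Wei: 16:45-17:15.
Teo ∩ Hana ∩ Wei ∩ Callum: 16:45-17:15.
Teo ∩ Hana ∩ Wei ∩ Callum ∩ Sofia: 16:45-17:15.
Teo ∩ Hana ∩ Wei ∩ Callum ∩ Sofia ∩ Freya: 16:45-17:15.
The longest is 16:45-17:15 at 30 minutes.

30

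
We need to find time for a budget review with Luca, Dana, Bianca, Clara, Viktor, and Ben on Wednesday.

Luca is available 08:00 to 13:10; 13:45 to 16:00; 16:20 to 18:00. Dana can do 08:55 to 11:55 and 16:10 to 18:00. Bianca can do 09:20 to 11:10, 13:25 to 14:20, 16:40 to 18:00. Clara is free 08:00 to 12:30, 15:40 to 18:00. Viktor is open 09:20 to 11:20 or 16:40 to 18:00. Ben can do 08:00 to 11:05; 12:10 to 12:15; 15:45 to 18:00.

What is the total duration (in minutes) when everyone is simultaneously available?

185

Luca ∩ Dana: 08:55-11:55, 16:20-18:00.
Luca ∩ Dana ∩ Bianca: 09:20-11:10, 16:40-18:00.
Luca ∩ Dana ∩ Bianca ∩ Clara: 09:20-11:10, 16:40-18:00.
Luca ∩ Dana ∩ Bianca ∩ Clara ∩ Viktor: 09:20-11:10, 16:40-18:00.
Luca ∩ Dana ∩ Bianca ∩ Clara ∩ Viktor ∩ Ben: 09:20-11:05, 16:40-18:00.
Summing the common windows: 105 + 80 = 185 minutes.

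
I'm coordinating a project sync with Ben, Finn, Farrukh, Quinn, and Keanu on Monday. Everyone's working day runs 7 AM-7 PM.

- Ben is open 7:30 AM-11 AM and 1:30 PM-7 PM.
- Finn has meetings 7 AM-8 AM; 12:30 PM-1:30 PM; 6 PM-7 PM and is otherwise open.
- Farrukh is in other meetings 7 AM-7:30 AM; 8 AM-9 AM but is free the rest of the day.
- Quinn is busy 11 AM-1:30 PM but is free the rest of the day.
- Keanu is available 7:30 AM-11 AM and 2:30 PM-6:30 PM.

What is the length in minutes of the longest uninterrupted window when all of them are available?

210

Ben free: 07:30-11:00, 13:30-19:00.
Finn free: 08:00-12:30, 13:30-18:00 (invert busy blocks within the working day).
Farrukh free: 07:30-08:00, 09:00-19:00 (invert busy blocks within the working day).
Quinn free: 07:00-11:00, 13:30-19:00 (invert busy blocks within the working day).
Keanu free: 07:30-11:00, 14:30-18:30.
Ben ∩ Finn: 08:00-11:00, 13:30-18:00.
Ben ∩ Finn ∩ Farrukh: 09:00-11:00, 13:30-18:00.
Ben ∩ Finn ∩ Farrukh ∩ Quinn: 09:00-11:00, 13:30-18:00.
Ben ∩ Finn ∩ Farrukh ∩ Quinn ∩ Keanu: 09:00-11:00, 14:30-18:00.
The longest is 14:30-18:00 at 210 minutes.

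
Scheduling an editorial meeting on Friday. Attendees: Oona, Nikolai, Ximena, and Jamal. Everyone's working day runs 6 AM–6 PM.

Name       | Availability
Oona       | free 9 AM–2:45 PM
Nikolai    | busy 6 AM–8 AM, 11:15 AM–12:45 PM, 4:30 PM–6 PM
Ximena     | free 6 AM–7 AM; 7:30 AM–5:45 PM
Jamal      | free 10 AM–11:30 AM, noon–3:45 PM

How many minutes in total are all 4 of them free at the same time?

195

Oona free: 09:00-14:45.
Nikolai free: 08:00-11:15, 12:45-16:30 (invert busy blocks within the working day).
Ximena free: 06:00-07:00, 07:30-17:45.
Jamal free: 10:00-11:30, 12:00-15:45.
Oona ∩ Nikolai: 09:00-11:15, 12:45-14:45.
Oona ∩ Nikolai ∩ Ximena: 09:00-11:15, 12:45-14:45.
Oona ∩ Nikolai ∩ Ximena ∩ Jamal: 10:00-11:15, 12:45-14:45.
Summing the common windows: 75 + 120 = 195 minutes.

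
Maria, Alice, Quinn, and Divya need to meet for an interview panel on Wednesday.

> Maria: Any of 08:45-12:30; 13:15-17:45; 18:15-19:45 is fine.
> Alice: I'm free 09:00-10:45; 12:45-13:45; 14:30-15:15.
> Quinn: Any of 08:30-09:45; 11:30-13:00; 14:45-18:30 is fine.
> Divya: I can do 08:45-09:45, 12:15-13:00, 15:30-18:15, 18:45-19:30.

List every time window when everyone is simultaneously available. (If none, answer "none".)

Maria ∩ Alice: 09:00-10:45, 13:15-13:45, 14:30-15:15.
Maria ∩ Alice ∩ Quinn: 09:00-09:45, 14:45-15:15.
Maria ∩ Alice ∩ Quinn ∩ Divya: 09:00-09:45.

09:00-09:45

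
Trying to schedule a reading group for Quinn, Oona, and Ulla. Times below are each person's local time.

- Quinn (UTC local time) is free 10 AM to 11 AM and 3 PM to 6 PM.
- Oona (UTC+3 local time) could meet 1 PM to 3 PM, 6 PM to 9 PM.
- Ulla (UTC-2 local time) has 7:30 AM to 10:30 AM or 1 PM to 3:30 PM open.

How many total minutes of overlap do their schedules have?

210

Quinn in UTC: 10:00-11:00, 15:00-18:00.
Oona in UTC: 10:00-12:00, 15:00-18:00 (subtract 3h to convert from UTC+3).
Ulla in UTC: 09:30-12:30, 15:00-17:30 (add 2h to convert from UTC-2).
Quinn ∩ Oona: 10:00-11:00, 15:00-18:00.
Quinn ∩ Oona ∩ Ulla: 10:00-11:00, 15:00-17:30.
Those are the intersection windows.
Summing the common windows: 60 + 150 = 210 minutes.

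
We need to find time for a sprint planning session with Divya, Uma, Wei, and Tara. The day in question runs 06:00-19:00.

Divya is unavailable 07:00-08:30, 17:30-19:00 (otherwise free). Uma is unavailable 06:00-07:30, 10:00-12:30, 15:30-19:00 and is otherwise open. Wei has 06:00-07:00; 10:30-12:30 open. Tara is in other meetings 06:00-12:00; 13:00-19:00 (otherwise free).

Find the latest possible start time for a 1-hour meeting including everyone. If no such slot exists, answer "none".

none

Divya free: 06:00-07:00, 08:30-17:30 (invert busy blocks within the working day).
Uma free: 07:30-10:00, 12:30-15:30 (invert busy blocks within the working day).
Wei free: 06:00-07:00, 10:30-12:30.
Tara free: 12:00-13:00 (invert busy blocks within the working day).
Divya ∩ Uma: 08:30-10:00, 12:30-15:30.
Divya ∩ Uma ∩ Wei: ∅.
Divya ∩ Uma ∩ Wei ∩ Tara: ∅.
There is no time when everyone is free.
No common window is at least 60 minutes long.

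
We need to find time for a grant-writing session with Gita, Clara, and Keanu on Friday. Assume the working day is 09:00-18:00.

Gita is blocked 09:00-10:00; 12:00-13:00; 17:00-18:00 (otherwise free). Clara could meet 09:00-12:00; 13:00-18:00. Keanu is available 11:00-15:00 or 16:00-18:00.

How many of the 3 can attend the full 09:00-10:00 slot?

Gita free: 10:00-12:00, 13:00-17:00 (invert busy blocks within the working day).
Clara free: 09:00-12:00, 13:00-18:00.
Keanu free: 11:00-15:00, 16:00-18:00.
Clara can make the full 09:00-10:00 slot — that's 1.

1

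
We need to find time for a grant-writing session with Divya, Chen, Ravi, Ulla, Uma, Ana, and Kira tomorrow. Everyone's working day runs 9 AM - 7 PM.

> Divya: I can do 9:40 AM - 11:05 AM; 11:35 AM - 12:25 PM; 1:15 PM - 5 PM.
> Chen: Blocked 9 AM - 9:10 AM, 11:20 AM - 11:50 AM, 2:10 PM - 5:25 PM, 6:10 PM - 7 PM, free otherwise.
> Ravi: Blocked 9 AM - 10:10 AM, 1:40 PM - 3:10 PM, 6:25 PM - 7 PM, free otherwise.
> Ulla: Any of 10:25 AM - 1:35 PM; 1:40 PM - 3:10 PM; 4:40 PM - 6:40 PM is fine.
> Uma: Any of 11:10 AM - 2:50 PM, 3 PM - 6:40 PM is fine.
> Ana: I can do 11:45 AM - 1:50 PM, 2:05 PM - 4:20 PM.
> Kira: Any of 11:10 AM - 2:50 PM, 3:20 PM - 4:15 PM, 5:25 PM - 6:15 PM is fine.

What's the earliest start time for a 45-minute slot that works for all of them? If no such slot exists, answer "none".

Divya free: 09:40-11:05, 11:35-12:25, 13:15-17:00.
Chen free: 09:10-11:20, 11:50-14:10, 17:25-18:10 (invert busy blocks within the working day).
Ravi free: 10:10-13:40, 15:10-18:25 (invert busy blocks within the working day).
Ulla free: 10:25-13:35, 13:40-15:10, 16:40-18:40.
Uma free: 11:10-14:50, 15:00-18:40.
Ana free: 11:45-13:50, 14:05-16:20.
Kira free: 11:10-14:50, 15:20-16:15, 17:25-18:15.
Divya ∩ Chen: 09:40-11:05, 11:50-12:25, 13:15-14:10.
Divya ∩ Chen ∩ Ravi: 10:10-11:05, 11:50-12:25, 13:15-13:40.
Divya ∩ Chen ∩ Ravi ∩ Ulla: 10:25-11:05, 11:50-12:25, 13:15-13:35.
Divya ∩ Chen ∩ Ravi ∩ Ulla ∩ Uma: 11:50-12:25, 13:15-13:35.
Divya ∩ Chen ∩ Ravi ∩ Ulla ∩ Uma ∩ Ana: 11:50-12:25, 13:15-13:35.
Divya ∩ Chen ∩ Ravi ∩ Ulla ∩ Uma ∩ Ana ∩ Kira: 11:50-12:25, 13:15-13:35.
So the common availability across everyone is 11:50-12:25, 13:15-13:35.
No common window is at least 45 minutes long.

none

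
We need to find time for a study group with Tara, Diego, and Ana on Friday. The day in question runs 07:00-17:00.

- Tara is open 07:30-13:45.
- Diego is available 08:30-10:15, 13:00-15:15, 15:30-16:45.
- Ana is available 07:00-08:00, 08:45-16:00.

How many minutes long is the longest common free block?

Tara ∩ Diego: 08:30-10:15, 13:00-13:45.
Tara ∩ Diego ∩ Ana: 08:45-10:15, 13:00-13:45.
The longest is 08:45-10:15 at 90 minutes.

90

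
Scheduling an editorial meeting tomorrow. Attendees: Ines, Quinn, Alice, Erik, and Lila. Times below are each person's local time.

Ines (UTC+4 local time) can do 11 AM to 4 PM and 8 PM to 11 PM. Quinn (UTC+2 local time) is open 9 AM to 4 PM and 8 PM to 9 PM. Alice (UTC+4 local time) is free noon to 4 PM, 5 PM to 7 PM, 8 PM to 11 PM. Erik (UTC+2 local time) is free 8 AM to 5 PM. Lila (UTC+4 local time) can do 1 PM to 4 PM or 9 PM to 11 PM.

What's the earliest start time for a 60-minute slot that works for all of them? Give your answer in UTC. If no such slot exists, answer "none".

09:00

Ines in UTC: 07:00-12:00, 16:00-19:00 (subtract 4h to convert from UTC+4).
Quinn in UTC: 07:00-14:00, 18:00-19:00 (subtract 2h to convert from UTC+2).
Alice in UTC: 08:00-12:00, 13:00-15:00, 16:00-19:00 (subtract 4h to convert from UTC+4).
Erik in UTC: 06:00-15:00 (subtract 2h to convert from UTC+2).
Lila in UTC: 09:00-12:00, 17:00-19:00 (subtract 4h to convert from UTC+4).
Ines ∩ Quinn: 07:00-12:00, 18:00-19:00.
Ines ∩ Quinn ∩ Alice: 08:00-12:00, 18:00-19:00.
Ines ∩ Quinn ∩ Alice ∩ Erik: 08:00-12:00.
Ines ∩ Quinn ∩ Alice ∩ Erik ∩ Lila: 09:00-12:00.
The first common window of at least 60 minutes is 09:00-12:00, so the earliest start is 09:00.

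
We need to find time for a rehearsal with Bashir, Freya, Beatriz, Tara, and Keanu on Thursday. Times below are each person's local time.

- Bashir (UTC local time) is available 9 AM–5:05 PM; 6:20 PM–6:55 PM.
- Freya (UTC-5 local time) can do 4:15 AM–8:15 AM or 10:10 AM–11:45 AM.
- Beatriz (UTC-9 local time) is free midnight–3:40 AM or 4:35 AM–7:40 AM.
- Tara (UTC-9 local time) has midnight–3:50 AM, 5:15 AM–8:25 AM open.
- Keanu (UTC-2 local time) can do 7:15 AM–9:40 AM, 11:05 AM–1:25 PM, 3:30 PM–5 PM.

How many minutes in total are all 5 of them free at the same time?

160

Bashir in UTC: 09:00-17:05, 18:20-18:55.
Freya in UTC: 09:15-13:15, 15:10-16:45 (add 5h to convert from UTC-5).
Beatriz in UTC: 09:00-12:40, 13:35-16:40 (add 9h to convert from UTC-9).
Tara in UTC: 09:00-12:50, 14:15-17:25 (add 9h to convert from UTC-9).
Keanu in UTC: 09:15-11:40, 13:05-15:25, 17:30-19:00 (add 2h to convert from UTC-2).
Bashir ∩ Freya: 09:15-13:15, 15:10-16:45.
Bashir ∩ Freya ∩ Beatriz: 09:15-12:40, 15:10-16:40.
Bashir ∩ Freya ∩ Beatriz ∩ Tara: 09:15-12:40, 15:10-16:40.
Bashir ∩ Freya ∩ Beatriz ∩ Tara ∩ Keanu: 09:15-11:40, 15:10-15:25.
Summing the common windows: 145 + 15 = 160 minutes.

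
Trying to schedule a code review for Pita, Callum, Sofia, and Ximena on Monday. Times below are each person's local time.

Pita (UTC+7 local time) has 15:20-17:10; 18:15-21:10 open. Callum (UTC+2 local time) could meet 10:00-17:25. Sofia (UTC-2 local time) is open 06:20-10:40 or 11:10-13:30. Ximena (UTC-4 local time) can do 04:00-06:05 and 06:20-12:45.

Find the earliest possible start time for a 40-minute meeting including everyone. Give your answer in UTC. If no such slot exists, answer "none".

08:20

Pita in UTC: 08:20-10:10, 11:15-14:10 (subtract 7h to convert from UTC+7).
Callum in UTC: 08:00-15:25 (subtract 2h to convert from UTC+2).
Sofia in UTC: 08:20-12:40, 13:10-15:30 (add 2h to convert from UTC-2).
Ximena in UTC: 08:00-10:05, 10:20-16:45 (add 4h to convert from UTC-4).
Pita ∩ Callum: 08:20-10:10, 11:15-14:10.
Pita ∩ Callum ∩ Sofia: 08:20-10:10, 11:15-12:40, 13:10-14:10.
Pita ∩ Callum ∩ Sofia ∩ Ximena: 08:20-10:05, 11:15-12:40, 13:10-14:10.
The first common window of at least 40 minutes is 08:20-10:05, so the earliest start is 08:20.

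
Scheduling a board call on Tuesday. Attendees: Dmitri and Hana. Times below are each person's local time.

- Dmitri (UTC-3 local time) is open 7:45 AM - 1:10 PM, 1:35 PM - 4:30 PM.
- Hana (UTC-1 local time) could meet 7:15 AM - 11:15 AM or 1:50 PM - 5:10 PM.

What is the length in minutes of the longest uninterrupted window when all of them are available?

Dmitri in UTC: 10:45-16:10, 16:35-19:30 (add 3h to convert from UTC-3).
Hana in UTC: 08:15-12:15, 14:50-18:10 (add 1h to convert from UTC-1).
Dmitri ∩ Hana: 10:45-12:15, 14:50-16:10, 16:35-18:10.
Those are the intersection windows.
The longest is 16:35-18:10 at 95 minutes.

95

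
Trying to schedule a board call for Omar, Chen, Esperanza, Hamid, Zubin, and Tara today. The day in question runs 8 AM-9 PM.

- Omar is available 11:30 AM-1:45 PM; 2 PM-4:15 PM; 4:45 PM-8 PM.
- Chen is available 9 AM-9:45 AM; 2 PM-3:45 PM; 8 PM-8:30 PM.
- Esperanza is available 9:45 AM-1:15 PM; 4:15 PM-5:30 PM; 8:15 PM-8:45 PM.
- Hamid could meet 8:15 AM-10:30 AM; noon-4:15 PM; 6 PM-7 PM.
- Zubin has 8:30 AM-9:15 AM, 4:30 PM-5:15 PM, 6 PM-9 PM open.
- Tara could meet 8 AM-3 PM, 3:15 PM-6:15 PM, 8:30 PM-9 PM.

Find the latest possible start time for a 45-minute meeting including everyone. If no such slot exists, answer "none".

none

Omar ∩ Chen: 14:00-15:45.
Omar ∩ Chen ∩ Esperanza: ∅.
Omar ∩ Chen ∩ Esperanza ∩ Hamid: ∅.
Omar ∩ Chen ∩ Esperanza ∩ Hamid ∩ Zubin: ∅.
Omar ∩ Chen ∩ Esperanza ∩ Hamid ∩ Zubin ∩ Tara: ∅.
There is no time when everyone is free.
No common window is at least 45 minutes long.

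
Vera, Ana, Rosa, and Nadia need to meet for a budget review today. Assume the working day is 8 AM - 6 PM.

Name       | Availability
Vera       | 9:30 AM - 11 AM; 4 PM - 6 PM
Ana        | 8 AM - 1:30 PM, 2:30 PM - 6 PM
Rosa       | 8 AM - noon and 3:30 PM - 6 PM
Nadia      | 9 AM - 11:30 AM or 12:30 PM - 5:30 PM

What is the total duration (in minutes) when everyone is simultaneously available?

180

Vera ∩ Ana: 09:30-11:00, 16:00-18:00.
Vera ∩ Ana ∩ Rosa: 09:30-11:00, 16:00-18:00.
Vera ∩ Ana ∩ Rosa ∩ Nadia: 09:30-11:00, 16:00-17:30.
Those are the intersection windows.
Summing the common windows: 90 + 90 = 180 minutes.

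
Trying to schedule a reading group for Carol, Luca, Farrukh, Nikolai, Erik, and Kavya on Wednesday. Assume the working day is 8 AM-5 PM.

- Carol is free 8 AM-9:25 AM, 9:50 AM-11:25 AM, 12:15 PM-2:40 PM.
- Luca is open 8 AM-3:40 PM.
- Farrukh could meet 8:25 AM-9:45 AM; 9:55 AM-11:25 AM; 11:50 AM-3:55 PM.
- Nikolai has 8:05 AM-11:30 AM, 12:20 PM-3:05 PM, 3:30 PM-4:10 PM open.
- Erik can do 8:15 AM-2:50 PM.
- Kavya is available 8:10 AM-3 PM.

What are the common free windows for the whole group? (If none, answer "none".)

Carol ∩ Luca: 08:00-09:25, 09:50-11:25, 12:15-14:40.
Carol ∩ Luca ∩ Farrukh: 08:25-09:25, 09:55-11:25, 12:15-14:40.
Carol ∩ Luca ∩ Farrukh ∩ Nikolai: 08:25-09:25, 09:55-11:25, 12:20-14:40.
Carol ∩ Luca ∩ Farrukh ∩ Nikolai ∩ Erik: 08:25-09:25, 09:55-11:25, 12:20-14:40.
Carol ∩ Luca ∩ Farrukh ∩ Nikolai ∩ Erik ∩ Kavya: 08:25-09:25, 09:55-11:25, 12:20-14:40.

08:25-09:25, 09:55-11:25, 12:20-14:40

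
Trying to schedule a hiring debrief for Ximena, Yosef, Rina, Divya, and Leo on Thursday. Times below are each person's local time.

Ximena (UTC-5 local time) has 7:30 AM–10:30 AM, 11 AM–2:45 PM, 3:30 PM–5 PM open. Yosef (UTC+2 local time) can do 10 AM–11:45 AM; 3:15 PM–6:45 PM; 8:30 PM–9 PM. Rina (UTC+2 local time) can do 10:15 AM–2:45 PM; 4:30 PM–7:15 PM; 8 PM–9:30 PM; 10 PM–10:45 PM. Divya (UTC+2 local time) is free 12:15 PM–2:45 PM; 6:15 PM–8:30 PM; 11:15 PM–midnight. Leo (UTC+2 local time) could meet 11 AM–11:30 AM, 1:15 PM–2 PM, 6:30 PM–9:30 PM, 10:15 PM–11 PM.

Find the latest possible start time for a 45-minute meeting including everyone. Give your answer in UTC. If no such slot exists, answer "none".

Ximena in UTC: 12:30-15:30, 16:00-19:45, 20:30-22:00 (add 5h to convert from UTC-5).
Yosef in UTC: 08:00-09:45, 13:15-16:45, 18:30-19:00 (subtract 2h to convert from UTC+2).
Rina in UTC: 08:15-12:45, 14:30-17:15, 18:00-19:30, 20:00-20:45 (subtract 2h to convert from UTC+2).
Divya in UTC: 10:15-12:45, 16:15-18:30, 21:15-22:00 (subtract 2h to convert from UTC+2).
Leo in UTC: 09:00-09:30, 11:15-12:00, 16:30-19:30, 20:15-21:00 (subtract 2h to convert from UTC+2).
Ximena ∩ Yosef: 13:15-15:30, 16:00-16:45, 18:30-19:00.
Ximena ∩ Yosef ∩ Rina: 14:30-15:30, 16:00-16:45, 18:30-19:00.
Ximena ∩ Yosef ∩ Rina ∩ Divya: 16:15-16:45.
Ximena ∩ Yosef ∩ Rina ∩ Divya ∩ Leo: 16:30-16:45.
No common window is at least 45 minutes long.

none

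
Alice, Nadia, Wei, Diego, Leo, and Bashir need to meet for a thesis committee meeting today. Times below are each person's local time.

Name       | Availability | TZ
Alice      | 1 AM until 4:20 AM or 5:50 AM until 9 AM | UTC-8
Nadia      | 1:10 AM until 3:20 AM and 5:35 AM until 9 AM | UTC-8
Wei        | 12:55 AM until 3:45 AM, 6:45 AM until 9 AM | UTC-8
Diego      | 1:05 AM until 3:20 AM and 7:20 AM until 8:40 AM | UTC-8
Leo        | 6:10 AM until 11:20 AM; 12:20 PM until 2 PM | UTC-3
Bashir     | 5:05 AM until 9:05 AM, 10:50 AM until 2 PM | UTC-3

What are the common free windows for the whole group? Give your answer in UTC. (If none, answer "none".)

09:10-11:20, 15:20-16:40

Alice in UTC: 09:00-12:20, 13:50-17:00 (add 8h to convert from UTC-8).
Nadia in UTC: 09:10-11:20, 13:35-17:00 (add 8h to convert from UTC-8).
Wei in UTC: 08:55-11:45, 14:45-17:00 (add 8h to convert from UTC-8).
Diego in UTC: 09:05-11:20, 15:20-16:40 (add 8h to convert from UTC-8).
Leo in UTC: 09:10-14:20, 15:20-17:00 (add 3h to convert from UTC-3).
Bashir in UTC: 08:05-12:05, 13:50-17:00 (add 3h to convert from UTC-3).
Alice ∩ Nadia: 09:10-11:20, 13:50-17:00.
Alice ∩ Nadia ∩ Wei: 09:10-11:20, 14:45-17:00.
Alice ∩ Nadia ∩ Wei ∩ Diego: 09:10-11:20, 15:20-16:40.
Alice ∩ Nadia ∩ Wei ∩ Diego ∩ Leo: 09:10-11:20, 15:20-16:40.
Alice ∩ Nadia ∩ Wei ∩ Diego ∩ Leo ∩ Bashir: 09:10-11:20, 15:20-16:40.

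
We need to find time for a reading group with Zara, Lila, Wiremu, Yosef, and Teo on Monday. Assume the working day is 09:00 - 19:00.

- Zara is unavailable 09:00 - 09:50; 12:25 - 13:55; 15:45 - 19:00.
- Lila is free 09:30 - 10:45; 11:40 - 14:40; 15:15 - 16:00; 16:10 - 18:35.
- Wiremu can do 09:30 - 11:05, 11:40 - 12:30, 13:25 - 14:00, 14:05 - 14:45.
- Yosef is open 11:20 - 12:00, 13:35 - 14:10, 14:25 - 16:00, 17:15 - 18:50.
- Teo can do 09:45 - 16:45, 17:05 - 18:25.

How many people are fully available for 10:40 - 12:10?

2

Zara free: 09:50-12:25, 13:55-15:45 (invert busy blocks within the working day).
Lila free: 09:30-10:45, 11:40-14:40, 15:15-16:00, 16:10-18:35.
Wiremu free: 09:30-11:05, 11:40-12:30, 13:25-14:00, 14:05-14:45.
Yosef free: 11:20-12:00, 13:35-14:10, 14:25-16:00, 17:15-18:50.
Teo free: 09:45-16:45, 17:05-18:25.
Zara and Teo can make the full 10:40-12:10 slot — that's 2.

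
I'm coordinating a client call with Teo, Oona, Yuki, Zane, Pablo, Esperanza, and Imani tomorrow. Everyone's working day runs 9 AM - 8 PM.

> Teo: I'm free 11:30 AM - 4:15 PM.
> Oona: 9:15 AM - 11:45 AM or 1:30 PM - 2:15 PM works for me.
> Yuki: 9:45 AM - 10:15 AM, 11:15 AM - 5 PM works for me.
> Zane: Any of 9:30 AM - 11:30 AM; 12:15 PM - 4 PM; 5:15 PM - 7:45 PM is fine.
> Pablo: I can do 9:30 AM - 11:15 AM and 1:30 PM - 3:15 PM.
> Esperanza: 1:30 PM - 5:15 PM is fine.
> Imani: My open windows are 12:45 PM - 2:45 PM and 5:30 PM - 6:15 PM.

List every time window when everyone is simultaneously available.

Teo ∩ Oona: 11:30-11:45, 13:30-14:15.
Teo ∩ Oona ∩ Yuki: 11:30-11:45, 13:30-14:15.
Teo ∩ Oona ∩ Yuki ∩ Zane: 13:30-14:15.
Teo ∩ Oona ∩ Yuki ∩ Zane ∩ Pablo: 13:30-14:15.
Teo ∩ Oona ∩ Yuki ∩ Zane ∩ Pablo ∩ Esperanza: 13:30-14:15.
Teo ∩ Oona ∩ Yuki ∩ Zane ∩ Pablo ∩ Esperanza ∩ Imani: 13:30-14:15.
Those are the intersection windows.

13:30-14:15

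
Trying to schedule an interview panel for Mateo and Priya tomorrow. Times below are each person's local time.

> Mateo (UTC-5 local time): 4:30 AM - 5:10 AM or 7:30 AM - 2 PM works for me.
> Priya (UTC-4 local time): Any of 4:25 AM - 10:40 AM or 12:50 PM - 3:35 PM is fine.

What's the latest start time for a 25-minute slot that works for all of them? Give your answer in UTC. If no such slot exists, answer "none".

Mateo in UTC: 09:30-10:10, 12:30-19:00 (add 5h to convert from UTC-5).
Priya in UTC: 08:25-14:40, 16:50-19:35 (add 4h to convert from UTC-4).
Mateo ∩ Priya: 09:30-10:10, 12:30-14:40, 16:50-19:00.
So the common availability across everyone is 09:30-10:10, 12:30-14:40, 16:50-19:00.
The last common window of at least 25 minutes is 16:50-19:00; a 25-minute meeting can start as late as 18:35 and still end by 19:00.

18:35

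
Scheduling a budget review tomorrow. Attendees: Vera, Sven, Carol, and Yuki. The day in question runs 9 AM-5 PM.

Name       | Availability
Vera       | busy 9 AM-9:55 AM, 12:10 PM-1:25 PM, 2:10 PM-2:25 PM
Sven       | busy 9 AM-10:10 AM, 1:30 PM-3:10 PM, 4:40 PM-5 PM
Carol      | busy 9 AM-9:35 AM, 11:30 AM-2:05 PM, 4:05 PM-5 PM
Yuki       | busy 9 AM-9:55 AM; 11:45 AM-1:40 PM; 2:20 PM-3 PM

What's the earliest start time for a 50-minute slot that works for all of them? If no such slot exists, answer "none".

10:10

Vera free: 09:55-12:10, 13:25-14:10, 14:25-17:00 (invert busy blocks within the working day).
Sven free: 10:10-13:30, 15:10-16:40 (invert busy blocks within the working day).
Carol free: 09:35-11:30, 14:05-16:05 (invert busy blocks within the working day).
Yuki free: 09:55-11:45, 13:40-14:20, 15:00-17:00 (invert busy blocks within the working day).
Vera ∩ Sven: 10:10-12:10, 13:25-13:30, 15:10-16:40.
Vera ∩ Sven ∩ Carol: 10:10-11:30, 15:10-16:05.
Vera ∩ Sven ∩ Carol ∩ Yuki: 10:10-11:30, 15:10-16:05.
The first common window of at least 50 minutes is 10:10-11:30, so the earliest start is 10:10.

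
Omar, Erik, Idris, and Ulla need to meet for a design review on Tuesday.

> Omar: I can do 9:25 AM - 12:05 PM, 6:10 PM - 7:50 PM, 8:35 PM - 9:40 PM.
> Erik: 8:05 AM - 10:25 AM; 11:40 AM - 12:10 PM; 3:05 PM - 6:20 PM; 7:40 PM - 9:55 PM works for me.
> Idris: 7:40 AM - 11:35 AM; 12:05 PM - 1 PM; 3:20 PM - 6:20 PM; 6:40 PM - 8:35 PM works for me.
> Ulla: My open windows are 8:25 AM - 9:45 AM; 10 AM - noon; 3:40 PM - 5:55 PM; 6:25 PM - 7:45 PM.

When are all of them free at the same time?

Omar ∩ Erik: 09:25-10:25, 11:40-12:05, 18:10-18:20, 19:40-19:50, 20:35-21:40.
Omar ∩ Erik ∩ Idris: 09:25-10:25, 18:10-18:20, 19:40-19:50.
Omar ∩ Erik ∩ Idris ∩ Ulla: 09:25-09:45, 10:00-10:25, 19:40-19:45.

09:25-09:45, 10:00-10:25, 19:40-19:45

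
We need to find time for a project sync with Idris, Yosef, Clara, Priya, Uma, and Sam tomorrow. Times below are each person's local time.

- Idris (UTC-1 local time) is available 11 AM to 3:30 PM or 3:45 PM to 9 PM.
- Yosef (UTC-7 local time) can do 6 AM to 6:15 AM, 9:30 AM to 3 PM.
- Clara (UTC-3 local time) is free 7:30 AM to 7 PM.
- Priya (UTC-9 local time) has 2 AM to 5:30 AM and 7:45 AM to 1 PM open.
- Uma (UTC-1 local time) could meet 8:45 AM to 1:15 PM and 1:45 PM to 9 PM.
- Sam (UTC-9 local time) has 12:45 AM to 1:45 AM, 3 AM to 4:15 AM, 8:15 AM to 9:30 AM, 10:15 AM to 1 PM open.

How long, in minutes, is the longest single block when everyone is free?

165

Idris in UTC: 12:00-16:30, 16:45-22:00 (add 1h to convert from UTC-1).
Yosef in UTC: 13:00-13:15, 16:30-22:00 (add 7h to convert from UTC-7).
Clara in UTC: 10:30-22:00 (add 3h to convert from UTC-3).
Priya in UTC: 11:00-14:30, 16:45-22:00 (add 9h to convert from UTC-9).
Uma in UTC: 09:45-14:15, 14:45-22:00 (add 1h to convert from UTC-1).
Sam in UTC: 09:45-10:45, 12:00-13:15, 17:15-18:30, 19:15-22:00 (add 9h to convert from UTC-9).
Idris ∩ Yosef: 13:00-13:15, 16:45-22:00.
Idris ∩ Yosef ∩ Clara: 13:00-13:15, 16:45-22:00.
Idris ∩ Yosef ∩ Clara ∩ Priya: 13:00-13:15, 16:45-22:00.
Idris ∩ Yosef ∩ Clara ∩ Priya ∩ Uma: 13:00-13:15, 16:45-22:00.
Idris ∩ Yosef ∩ Clara ∩ Priya ∩ Uma ∩ Sam: 13:00-13:15, 17:15-18:30, 19:15-22:00.
The longest is 19:15-22:00 at 165 minutes.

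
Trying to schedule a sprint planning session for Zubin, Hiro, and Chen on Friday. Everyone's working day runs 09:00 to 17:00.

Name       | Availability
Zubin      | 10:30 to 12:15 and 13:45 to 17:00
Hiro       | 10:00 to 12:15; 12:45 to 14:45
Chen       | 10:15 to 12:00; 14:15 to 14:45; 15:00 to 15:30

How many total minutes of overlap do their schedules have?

120

Zubin ∩ Hiro: 10:30-12:15, 13:45-14:45.
Zubin ∩ Hiro ∩ Chen: 10:30-12:00, 14:15-14:45.
So the common availability across everyone is 10:30-12:00, 14:15-14:45.
Summing the common windows: 90 + 30 = 120 minutes.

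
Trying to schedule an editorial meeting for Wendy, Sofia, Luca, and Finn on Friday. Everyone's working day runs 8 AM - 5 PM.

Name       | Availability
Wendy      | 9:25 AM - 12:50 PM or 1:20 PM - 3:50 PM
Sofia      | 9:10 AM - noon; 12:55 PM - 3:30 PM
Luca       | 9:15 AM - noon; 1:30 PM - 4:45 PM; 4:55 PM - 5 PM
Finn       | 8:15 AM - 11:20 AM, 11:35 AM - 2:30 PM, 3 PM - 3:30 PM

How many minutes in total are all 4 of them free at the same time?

Wendy ∩ Sofia: 09:25-12:00, 13:20-15:30.
Wendy ∩ Sofia ∩ Luca: 09:25-12:00, 13:30-15:30.
Wendy ∩ Sofia ∩ Luca ∩ Finn: 09:25-11:20, 11:35-12:00, 13:30-14:30, 15:00-15:30.
Summing the common windows: 115 + 25 + 60 + 30 = 230 minutes.

230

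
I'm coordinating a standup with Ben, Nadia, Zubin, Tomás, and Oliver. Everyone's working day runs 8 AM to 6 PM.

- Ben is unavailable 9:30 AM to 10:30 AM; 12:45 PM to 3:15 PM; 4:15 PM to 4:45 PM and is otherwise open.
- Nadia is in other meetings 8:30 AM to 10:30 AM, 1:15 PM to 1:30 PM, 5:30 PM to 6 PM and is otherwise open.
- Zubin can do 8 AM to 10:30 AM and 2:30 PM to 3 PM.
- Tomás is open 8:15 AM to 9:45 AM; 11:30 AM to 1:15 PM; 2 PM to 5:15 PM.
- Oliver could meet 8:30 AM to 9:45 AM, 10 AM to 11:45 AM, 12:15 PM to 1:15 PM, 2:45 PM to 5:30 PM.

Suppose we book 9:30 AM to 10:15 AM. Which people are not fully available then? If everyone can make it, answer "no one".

Ben, Nadia, Oliver, Tomás

Ben free: 08:00-09:30, 10:30-12:45, 15:15-16:15, 16:45-18:00 (invert busy blocks within the working day).
Nadia free: 08:00-08:30, 10:30-13:15, 13:30-17:30 (invert busy blocks within the working day).
Zubin free: 08:00-10:30, 14:30-15:00.
Tomás free: 08:15-09:45, 11:30-13:15, 14:00-17:15.
Oliver free: 08:30-09:45, 10:00-11:45, 12:15-13:15, 14:45-17:30.
Ben: not fully free for 09:30-10:15. Nadia: not fully free for 09:30-10:15. Zubin: free for 09:30-10:15. Tomás: not fully free for 09:30-10:15. Oliver: not fully free for 09:30-10:15.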